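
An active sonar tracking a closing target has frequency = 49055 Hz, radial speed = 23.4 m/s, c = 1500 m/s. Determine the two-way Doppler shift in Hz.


1530.52 Hz


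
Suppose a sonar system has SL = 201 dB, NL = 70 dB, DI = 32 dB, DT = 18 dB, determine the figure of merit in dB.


145 dB


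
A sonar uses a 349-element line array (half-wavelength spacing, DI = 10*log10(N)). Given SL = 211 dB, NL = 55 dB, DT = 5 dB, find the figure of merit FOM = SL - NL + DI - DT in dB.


Step 1: DI = 10*log10(349) = 25.43 dB
Step 2: FOM = SL - NL + DI - DT = 211 - 55 + 25.43 - 5 = 176.43

176.43 dB


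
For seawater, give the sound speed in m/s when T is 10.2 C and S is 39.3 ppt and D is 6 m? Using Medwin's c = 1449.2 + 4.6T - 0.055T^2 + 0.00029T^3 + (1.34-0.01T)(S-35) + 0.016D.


c = 1449.2 + 4.6*10.2 - 0.055*10.2^2 + 0.00029*10.2^3 + (1.34 - 0.01*10.2)*(39.3 - 35) + 0.016*6 = 1496.12

1496.12 m/s


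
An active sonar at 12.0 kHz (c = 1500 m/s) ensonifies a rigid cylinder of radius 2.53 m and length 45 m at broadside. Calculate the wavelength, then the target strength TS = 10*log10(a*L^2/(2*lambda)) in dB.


Step 1: lambda = c/f = 1500/12000 = 0.125 m
Step 2: TS = 10*log10(a*L^2/(2*lambda)) = 10*log10(2.53*45^2/(2*0.125)) = 43.12

43.12 dB


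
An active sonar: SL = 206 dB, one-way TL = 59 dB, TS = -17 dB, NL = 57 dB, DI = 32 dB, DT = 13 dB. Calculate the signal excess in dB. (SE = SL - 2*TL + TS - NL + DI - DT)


SE = SL - 2*TL + TS - NL + DI - DT = 206 - 2*59 + (-17) - 57 + 32 - 13 = 33

33 dB


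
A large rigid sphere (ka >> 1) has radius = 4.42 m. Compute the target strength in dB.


TS = 10*log10(4.42^2 / 4) = 10*log10(4.8841) = 6.89

6.89 dB


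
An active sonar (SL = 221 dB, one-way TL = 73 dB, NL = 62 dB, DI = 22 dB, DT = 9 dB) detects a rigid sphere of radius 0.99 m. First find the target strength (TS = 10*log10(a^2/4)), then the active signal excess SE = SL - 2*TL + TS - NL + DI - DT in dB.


Step 1: TS = 10*log10(0.99^2/4) = -6.11 dB
Step 2: SE = SL - 2*TL + TS - NL + DI - DT = 221 - 2*73 + (-6.11) - 62 + 22 - 9 = 19.89

19.89 dB


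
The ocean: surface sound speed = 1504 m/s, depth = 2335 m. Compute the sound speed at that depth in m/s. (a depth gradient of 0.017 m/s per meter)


c = 1504 + 0.017 * 2335 = 1543.695

1543.695 m/s


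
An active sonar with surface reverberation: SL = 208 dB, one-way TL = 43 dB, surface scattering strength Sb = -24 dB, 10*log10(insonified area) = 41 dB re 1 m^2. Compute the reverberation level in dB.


139 dB


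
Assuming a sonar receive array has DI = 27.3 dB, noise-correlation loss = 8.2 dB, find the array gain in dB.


19.1 dB


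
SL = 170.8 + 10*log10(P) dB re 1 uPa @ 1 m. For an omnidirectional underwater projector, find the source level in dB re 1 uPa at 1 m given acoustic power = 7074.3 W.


209.3 dB


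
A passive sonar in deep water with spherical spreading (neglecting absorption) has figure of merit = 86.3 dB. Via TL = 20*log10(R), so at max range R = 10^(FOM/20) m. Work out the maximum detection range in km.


20.65 km


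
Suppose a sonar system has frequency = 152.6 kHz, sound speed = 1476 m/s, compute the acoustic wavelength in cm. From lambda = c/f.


0.97 cm


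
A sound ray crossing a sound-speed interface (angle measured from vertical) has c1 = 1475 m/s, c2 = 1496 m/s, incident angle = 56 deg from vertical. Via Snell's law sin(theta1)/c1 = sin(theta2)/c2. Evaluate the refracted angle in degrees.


sin(theta2) = (c2/c1)*sin(theta1) = (1496/1475)*sin(56 deg) = 0.84084
theta2 = arcsin(0.84084) = 57.23

57.23 deg


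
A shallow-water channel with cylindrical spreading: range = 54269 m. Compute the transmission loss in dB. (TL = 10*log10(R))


TL = 10*log10(54269) = 47.35

47.35 dB


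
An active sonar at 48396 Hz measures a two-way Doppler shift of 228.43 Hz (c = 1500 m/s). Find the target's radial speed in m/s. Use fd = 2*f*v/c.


From fd = 2*f*v/c, v = c*fd/(2*f) = 1500 * 228.43 / (2*48396) = 3.54

3.54 m/s


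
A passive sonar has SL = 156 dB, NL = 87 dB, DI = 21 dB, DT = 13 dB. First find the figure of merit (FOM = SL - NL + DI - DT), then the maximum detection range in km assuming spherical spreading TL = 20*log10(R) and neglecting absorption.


Step 1: FOM = SL - NL + DI - DT = 156 - 87 + 21 - 13 = 77 dB
Step 2: at max range FOM = TL = 20*log10(R), so R = 10^(77/20) = 7079.46 m = 7.08 km

7.08 km


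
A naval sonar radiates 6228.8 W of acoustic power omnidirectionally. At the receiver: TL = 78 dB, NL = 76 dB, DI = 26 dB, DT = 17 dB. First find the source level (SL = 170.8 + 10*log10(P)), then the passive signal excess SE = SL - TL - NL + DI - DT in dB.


Step 1: SL = 170.8 + 10*log10(6228.8) = 208.74 dB
Step 2: SE = SL - TL - NL + DI - DT = 208.74 - 78 - 76 + 26 - 17 = 63.74

63.74 dB


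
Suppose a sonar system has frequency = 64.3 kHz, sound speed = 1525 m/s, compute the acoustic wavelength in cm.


lambda = c/f = 1525 / 64300 = 0.0237 m = 2.37 cm

2.37 cm


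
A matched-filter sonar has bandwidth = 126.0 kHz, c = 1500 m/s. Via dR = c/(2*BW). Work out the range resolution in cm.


0.6 cm


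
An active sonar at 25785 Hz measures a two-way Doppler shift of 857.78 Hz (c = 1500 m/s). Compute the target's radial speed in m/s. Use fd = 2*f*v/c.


From fd = 2*f*v/c, v = c*fd/(2*f) = 1500 * 857.78 / (2*25785) = 24.95

24.95 m/s


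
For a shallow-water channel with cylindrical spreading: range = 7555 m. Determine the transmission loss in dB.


TL = 10*log10(7555) = 38.78

38.78 dB


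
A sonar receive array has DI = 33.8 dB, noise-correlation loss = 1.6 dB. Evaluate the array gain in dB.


32.2 dB


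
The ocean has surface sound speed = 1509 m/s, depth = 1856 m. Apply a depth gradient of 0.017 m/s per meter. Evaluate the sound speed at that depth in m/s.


c = 1509 + 0.017 * 1856 = 1540.552

1540.552 m/s


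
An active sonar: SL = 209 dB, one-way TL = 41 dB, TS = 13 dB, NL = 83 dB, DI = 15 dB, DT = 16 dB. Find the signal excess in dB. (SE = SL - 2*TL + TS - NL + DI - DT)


56 dB


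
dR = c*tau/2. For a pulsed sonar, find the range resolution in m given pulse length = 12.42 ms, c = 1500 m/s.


dR = c*tau/2 = 1500 * 12.42e-3 / 2 = 9.315

9.315 m


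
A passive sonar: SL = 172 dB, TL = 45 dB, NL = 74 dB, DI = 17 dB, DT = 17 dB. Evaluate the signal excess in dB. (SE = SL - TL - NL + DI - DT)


SE = SL - TL - NL + DI - DT = 172 - 45 - 74 + 17 - 17 = 53

53 dB


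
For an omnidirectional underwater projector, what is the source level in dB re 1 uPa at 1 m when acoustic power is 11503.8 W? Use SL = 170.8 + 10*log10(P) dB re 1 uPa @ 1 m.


SL = 170.8 + 10*log10(11503.8) = 170.8 + 40.61 = 211.41

211.41 dB


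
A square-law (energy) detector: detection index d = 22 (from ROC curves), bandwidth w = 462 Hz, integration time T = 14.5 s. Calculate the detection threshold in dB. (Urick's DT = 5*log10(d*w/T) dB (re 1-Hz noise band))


14.23 dB


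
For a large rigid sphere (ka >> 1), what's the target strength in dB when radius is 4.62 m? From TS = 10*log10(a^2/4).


7.27 dB


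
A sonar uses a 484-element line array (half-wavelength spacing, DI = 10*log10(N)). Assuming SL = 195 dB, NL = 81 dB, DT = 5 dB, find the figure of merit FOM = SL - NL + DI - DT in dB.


Step 1: DI = 10*log10(484) = 26.85 dB
Step 2: FOM = SL - NL + DI - DT = 195 - 81 + 26.85 - 5 = 135.85

135.85 dB


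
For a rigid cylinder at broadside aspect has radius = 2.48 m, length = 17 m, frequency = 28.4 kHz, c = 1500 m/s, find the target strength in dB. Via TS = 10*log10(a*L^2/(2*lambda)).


lambda = 1500/28400 = 0.05282 m
TS = 10*log10(2.48*17^2/(2*0.05282)) = 38.32

38.32 dB


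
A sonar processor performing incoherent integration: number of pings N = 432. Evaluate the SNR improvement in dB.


13.18 dB


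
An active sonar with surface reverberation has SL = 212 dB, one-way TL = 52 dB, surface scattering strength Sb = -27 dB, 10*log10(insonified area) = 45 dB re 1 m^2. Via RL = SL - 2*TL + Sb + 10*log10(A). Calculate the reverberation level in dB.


RL = SL - 2*TL + Sb + 10*log10(A) = 212 - 2*52 + (-27) + 45 = 126

126 dB


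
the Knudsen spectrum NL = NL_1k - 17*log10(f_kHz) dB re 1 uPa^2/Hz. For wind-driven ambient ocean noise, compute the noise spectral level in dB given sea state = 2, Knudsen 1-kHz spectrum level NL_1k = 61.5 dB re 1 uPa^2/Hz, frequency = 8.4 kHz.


NL = NL_1k - 17*log10(f_kHz) = 61.5 - 17*log10(8.4) = 61.5 - (15.71) = 45.79

45.79 dB


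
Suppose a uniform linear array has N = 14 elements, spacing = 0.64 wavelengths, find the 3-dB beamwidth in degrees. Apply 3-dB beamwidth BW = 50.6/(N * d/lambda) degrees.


BW = 50.6 / (14 * 0.64) = 50.6 / 8.96 = 5.65

5.65 deg


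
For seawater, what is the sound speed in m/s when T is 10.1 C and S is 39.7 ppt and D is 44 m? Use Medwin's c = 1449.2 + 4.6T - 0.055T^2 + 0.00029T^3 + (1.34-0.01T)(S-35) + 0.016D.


1496.88 m/s


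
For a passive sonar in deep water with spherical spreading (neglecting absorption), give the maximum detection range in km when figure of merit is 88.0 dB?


At max range FOM = TL, so 20*log10(R) = 88.0
R = 10^(88.0/20) = 25118.86 m = 25.12 km

25.12 km


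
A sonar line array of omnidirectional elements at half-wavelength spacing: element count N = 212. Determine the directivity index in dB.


23.26 dB


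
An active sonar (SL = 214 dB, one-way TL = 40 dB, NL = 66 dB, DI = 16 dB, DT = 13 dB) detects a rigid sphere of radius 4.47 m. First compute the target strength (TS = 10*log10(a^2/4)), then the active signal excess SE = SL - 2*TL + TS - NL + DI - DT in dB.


Step 1: TS = 10*log10(4.47^2/4) = 6.99 dB
Step 2: SE = SL - 2*TL + TS - NL + DI - DT = 214 - 2*40 + (6.99) - 66 + 16 - 13 = 77.99

77.99 dB


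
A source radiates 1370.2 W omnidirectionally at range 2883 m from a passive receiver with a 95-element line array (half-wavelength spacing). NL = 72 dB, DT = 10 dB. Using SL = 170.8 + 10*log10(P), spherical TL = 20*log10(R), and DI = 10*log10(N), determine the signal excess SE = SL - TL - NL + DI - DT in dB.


Step 1: SL = 170.8 + 10*log10(1370.2) = 202.17 dB
Step 2: TL = 20*log10(2883) = 69.2 dB
Step 3: DI = 10*log10(95) = 19.78 dB
Step 4: SE = SL - TL - NL + DI - DT = 202.17 - 69.2 - 72 + 19.78 - 10 = 70.75

70.75 dB


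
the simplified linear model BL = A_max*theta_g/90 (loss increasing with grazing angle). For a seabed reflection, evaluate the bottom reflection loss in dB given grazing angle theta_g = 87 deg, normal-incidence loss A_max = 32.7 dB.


BL = A_max * theta_g / 90 = 32.7 * 87 / 90 = 31.61

31.61 dB


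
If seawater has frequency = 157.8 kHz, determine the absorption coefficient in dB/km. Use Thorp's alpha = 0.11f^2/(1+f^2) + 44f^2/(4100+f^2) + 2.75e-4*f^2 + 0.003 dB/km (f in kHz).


f^2 = 24900.84
alpha = 0.11*24900.84/(1+24900.84) + 44*24900.84/(4100+24900.84) + 2.75e-4*24900.84 + 0.003 = 44.74

44.74 dB/km


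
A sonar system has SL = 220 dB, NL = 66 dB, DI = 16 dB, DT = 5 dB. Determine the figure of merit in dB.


165 dB


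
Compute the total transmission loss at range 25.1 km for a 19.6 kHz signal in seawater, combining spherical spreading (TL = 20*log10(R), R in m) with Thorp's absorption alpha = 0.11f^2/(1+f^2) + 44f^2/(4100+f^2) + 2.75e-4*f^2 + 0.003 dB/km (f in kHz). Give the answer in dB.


Step 1 (Thorp): alpha = 0.11*384.16/(1+384.16) + 44*384.16/(4100+384.16) + 2.75e-4*384.16 + 0.003 = 3.9879 dB/km
Step 2: TL_spread = 20*log10(25100) = 87.99 dB
Step 3: TL_abs = alpha*R = 3.9879 * 25.1 = 100.1 dB
Step 4: TL_total = 87.99 + 100.1 = 188.09

188.09 dB


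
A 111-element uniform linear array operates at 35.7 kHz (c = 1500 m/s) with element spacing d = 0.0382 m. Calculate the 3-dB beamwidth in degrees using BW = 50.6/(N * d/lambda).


Step 1: lambda = 1500/35700 = 0.04202 m
Step 2: d/lambda = 0.0382/0.04202 = 0.9091
Step 3: BW = 50.6/(N * d/lambda) = 50.6/(111 * 0.9091) = 0.5

0.5 deg


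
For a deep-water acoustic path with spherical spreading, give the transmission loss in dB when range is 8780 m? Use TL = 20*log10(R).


TL = 20*log10(8780) = 78.87

78.87 dB


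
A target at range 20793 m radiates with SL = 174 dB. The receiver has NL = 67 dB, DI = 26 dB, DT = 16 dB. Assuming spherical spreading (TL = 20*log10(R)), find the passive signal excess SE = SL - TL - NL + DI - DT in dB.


Step 1: TL = 20*log10(20793) = 86.36 dB
Step 2: SE = 174 - 86.36 - 67 + 26 - 16 = 30.64

30.64 dB


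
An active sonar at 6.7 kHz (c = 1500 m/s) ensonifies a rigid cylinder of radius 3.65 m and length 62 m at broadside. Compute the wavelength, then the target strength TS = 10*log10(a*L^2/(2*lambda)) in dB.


Step 1: lambda = c/f = 1500/6700 = 0.22388 m
Step 2: TS = 10*log10(a*L^2/(2*lambda)) = 10*log10(3.65*62^2/(2*0.22388)) = 44.96

44.96 dB


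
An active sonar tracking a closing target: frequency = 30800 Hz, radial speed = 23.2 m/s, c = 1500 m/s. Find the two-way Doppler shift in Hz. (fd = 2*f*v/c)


952.75 Hz


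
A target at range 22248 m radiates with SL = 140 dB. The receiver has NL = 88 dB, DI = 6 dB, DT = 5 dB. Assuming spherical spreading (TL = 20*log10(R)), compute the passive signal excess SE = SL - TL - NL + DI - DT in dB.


-33.95 dB


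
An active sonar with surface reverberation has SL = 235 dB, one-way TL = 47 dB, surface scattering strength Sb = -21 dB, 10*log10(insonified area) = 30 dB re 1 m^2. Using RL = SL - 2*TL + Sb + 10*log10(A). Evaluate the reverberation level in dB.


RL = SL - 2*TL + Sb + 10*log10(A) = 235 - 2*47 + (-21) + 30 = 150

150 dB


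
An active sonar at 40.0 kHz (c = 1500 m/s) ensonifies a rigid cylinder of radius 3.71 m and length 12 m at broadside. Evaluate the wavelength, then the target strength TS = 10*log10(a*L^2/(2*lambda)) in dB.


Step 1: lambda = c/f = 1500/40000 = 0.0375 m
Step 2: TS = 10*log10(a*L^2/(2*lambda)) = 10*log10(3.71*12^2/(2*0.0375)) = 38.53

38.53 dB


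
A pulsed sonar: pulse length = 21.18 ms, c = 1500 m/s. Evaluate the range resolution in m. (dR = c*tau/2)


dR = c*tau/2 = 1500 * 21.18e-3 / 2 = 15.885

15.885 m


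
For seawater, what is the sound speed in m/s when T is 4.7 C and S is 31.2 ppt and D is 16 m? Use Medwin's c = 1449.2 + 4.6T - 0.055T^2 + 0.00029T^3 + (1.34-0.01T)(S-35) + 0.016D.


1464.98 m/s


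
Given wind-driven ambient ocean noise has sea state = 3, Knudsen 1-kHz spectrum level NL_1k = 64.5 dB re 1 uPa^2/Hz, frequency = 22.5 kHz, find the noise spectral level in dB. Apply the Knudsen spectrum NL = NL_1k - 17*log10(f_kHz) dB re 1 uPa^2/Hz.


41.51 dB


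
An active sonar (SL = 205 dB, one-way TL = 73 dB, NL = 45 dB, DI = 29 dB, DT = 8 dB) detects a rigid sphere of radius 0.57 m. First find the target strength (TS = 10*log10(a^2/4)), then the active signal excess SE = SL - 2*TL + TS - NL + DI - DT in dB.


Step 1: TS = 10*log10(0.57^2/4) = -10.9 dB
Step 2: SE = SL - 2*TL + TS - NL + DI - DT = 205 - 2*73 + (-10.9) - 45 + 29 - 8 = 24.1

24.1 dB


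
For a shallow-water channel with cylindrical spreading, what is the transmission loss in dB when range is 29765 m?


44.74 dB


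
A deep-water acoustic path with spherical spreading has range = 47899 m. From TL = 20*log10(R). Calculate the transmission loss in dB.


TL = 20*log10(47899) = 93.61

93.61 dB


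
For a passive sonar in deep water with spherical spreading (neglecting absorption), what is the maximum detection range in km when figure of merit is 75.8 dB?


At max range FOM = TL, so 20*log10(R) = 75.8
R = 10^(75.8/20) = 6165.95 m = 6.17 km

6.17 km


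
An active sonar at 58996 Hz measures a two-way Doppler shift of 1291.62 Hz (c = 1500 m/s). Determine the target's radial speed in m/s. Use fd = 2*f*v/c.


From fd = 2*f*v/c, v = c*fd/(2*f) = 1500 * 1291.62 / (2*58996) = 16.42

16.42 m/s


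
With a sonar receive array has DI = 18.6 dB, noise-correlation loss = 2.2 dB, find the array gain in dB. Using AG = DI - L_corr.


AG = DI - L_corr = 18.6 - 2.2 = 16.4

16.4 dB


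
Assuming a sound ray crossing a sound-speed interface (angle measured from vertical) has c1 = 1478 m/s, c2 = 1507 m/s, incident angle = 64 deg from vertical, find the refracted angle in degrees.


66.41 deg


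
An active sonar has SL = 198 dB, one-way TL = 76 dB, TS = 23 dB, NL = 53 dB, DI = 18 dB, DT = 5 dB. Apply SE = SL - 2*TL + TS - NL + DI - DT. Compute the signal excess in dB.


29 dB


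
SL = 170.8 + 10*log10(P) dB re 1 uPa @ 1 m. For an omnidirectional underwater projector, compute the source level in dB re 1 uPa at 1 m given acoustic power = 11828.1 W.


211.53 dB


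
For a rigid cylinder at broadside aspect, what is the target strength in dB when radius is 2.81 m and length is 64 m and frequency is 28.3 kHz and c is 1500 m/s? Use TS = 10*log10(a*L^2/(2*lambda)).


50.36 dB


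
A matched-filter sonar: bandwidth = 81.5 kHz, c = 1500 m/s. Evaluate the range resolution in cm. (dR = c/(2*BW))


dR = c/(2*BW) = 1500 / (2 * 81.5e3) = 0.0092 m = 0.92 cm

0.92 cm


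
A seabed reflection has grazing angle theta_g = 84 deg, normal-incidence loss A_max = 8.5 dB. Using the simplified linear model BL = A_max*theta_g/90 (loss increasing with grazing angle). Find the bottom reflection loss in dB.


7.93 dB


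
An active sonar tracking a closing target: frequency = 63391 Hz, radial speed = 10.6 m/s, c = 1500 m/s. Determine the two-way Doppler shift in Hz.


fd = 2*f*v/c = 2 * 63391 * 10.6 / 1500 = 895.93

895.93 Hz


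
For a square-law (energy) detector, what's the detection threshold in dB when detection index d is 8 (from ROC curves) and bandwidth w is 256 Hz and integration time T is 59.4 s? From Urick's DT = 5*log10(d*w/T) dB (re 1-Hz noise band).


7.69 dB


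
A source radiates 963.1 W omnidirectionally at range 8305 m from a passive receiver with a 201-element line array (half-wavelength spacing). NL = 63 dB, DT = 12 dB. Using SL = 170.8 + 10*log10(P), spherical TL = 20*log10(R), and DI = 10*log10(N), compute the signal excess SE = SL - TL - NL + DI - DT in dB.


Step 1: SL = 170.8 + 10*log10(963.1) = 200.64 dB
Step 2: TL = 20*log10(8305) = 78.39 dB
Step 3: DI = 10*log10(201) = 23.03 dB
Step 4: SE = SL - TL - NL + DI - DT = 200.64 - 78.39 - 63 + 23.03 - 12 = 70.28

70.28 dB


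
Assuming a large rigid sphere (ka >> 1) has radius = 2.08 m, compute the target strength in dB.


TS = 10*log10(2.08^2 / 4) = 10*log10(1.0816) = 0.34

0.34 dB


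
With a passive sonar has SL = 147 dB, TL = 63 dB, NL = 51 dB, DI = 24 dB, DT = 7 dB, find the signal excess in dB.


SE = SL - TL - NL + DI - DT = 147 - 63 - 51 + 24 - 7 = 50

50 dB


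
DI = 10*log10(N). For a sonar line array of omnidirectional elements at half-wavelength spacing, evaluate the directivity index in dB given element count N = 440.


DI = 10*log10(440) = 26.43

26.43 dB


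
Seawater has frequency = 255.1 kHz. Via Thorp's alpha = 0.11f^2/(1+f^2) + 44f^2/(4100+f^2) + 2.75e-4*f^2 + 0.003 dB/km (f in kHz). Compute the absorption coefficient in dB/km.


f^2 = 65076.01
alpha = 0.11*65076.01/(1+65076.01) + 44*65076.01/(4100+65076.01) + 2.75e-4*65076.01 + 0.003 = 59.401

59.401 dB/km


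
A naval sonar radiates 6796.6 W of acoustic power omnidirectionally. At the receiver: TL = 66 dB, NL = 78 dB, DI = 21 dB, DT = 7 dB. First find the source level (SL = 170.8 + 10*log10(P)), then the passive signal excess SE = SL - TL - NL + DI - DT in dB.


Step 1: SL = 170.8 + 10*log10(6796.6) = 209.12 dB
Step 2: SE = SL - TL - NL + DI - DT = 209.12 - 66 - 78 + 21 - 7 = 79.12

79.12 dB


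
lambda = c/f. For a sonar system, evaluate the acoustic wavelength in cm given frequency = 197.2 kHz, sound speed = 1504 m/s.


lambda = c/f = 1504 / 197200 = 0.0076 m = 0.76 cm

0.76 cm


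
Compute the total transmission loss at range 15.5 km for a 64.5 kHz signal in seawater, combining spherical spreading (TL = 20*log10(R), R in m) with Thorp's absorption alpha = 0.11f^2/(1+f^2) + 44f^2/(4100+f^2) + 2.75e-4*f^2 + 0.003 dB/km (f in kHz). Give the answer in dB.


Step 1 (Thorp): alpha = 0.11*4160.25/(1+4160.25) + 44*4160.25/(4100+4160.25) + 2.75e-4*4160.25 + 0.003 = 23.4175 dB/km
Step 2: TL_spread = 20*log10(15500) = 83.81 dB
Step 3: TL_abs = alpha*R = 23.4175 * 15.5 = 362.97 dB
Step 4: TL_total = 83.81 + 362.97 = 446.78

446.78 dB


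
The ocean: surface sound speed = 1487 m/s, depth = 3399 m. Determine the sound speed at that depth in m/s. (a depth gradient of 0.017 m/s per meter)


c = 1487 + 0.017 * 3399 = 1544.783

1544.783 m/s


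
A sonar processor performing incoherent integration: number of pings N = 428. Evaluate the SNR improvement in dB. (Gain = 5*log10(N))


Gain = 5*log10(428) = 13.16

13.16 dB


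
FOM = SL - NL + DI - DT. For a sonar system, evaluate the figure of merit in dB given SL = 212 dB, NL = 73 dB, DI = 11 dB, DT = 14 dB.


FOM = SL - NL + DI - DT = 212 - 73 + 11 - 14 = 136

136 dB


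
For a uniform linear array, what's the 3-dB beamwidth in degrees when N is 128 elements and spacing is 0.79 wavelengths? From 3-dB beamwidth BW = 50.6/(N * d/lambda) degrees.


BW = 50.6 / (128 * 0.79) = 50.6 / 101.12 = 0.5

0.5 deg


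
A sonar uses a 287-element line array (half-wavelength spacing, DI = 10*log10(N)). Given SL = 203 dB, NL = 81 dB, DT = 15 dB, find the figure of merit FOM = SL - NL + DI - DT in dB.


Step 1: DI = 10*log10(287) = 24.58 dB
Step 2: FOM = SL - NL + DI - DT = 203 - 81 + 24.58 - 15 = 131.58

131.58 dB


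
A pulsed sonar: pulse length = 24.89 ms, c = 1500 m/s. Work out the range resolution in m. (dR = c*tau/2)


dR = c*tau/2 = 1500 * 24.89e-3 / 2 = 18.6675

18.6675 m


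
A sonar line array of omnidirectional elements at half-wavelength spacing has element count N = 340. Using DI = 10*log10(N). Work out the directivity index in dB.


DI = 10*log10(340) = 25.31

25.31 dB


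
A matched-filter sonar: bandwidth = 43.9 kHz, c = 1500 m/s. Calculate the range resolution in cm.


dR = c/(2*BW) = 1500 / (2 * 43.9e3) = 0.0171 m = 1.71 cm

1.71 cm


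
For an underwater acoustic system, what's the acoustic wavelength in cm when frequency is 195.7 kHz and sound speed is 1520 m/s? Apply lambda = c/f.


lambda = c/f = 1520 / 195700 = 0.0078 m = 0.78 cm

0.78 cm


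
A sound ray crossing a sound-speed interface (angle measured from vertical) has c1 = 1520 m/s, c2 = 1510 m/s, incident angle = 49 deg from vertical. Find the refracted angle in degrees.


sin(theta2) = (c2/c1)*sin(theta1) = (1510/1520)*sin(49 deg) = 0.74974
theta2 = arcsin(0.74974) = 48.57

48.57 deg


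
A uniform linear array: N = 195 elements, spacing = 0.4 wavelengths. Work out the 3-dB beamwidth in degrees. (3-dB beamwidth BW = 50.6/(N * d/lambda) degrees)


BW = 50.6 / (195 * 0.4) = 50.6 / 78.0 = 0.65

0.65 deg


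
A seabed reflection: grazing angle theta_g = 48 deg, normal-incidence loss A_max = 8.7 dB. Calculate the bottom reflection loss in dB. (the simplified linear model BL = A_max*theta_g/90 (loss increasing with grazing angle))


BL = A_max * theta_g / 90 = 8.7 * 48 / 90 = 4.64

4.64 dB


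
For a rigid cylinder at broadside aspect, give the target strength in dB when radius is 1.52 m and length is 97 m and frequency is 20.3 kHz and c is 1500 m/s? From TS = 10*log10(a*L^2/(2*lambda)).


lambda = 1500/20300 = 0.07389 m
TS = 10*log10(1.52*97^2/(2*0.07389)) = 49.86

49.86 dB


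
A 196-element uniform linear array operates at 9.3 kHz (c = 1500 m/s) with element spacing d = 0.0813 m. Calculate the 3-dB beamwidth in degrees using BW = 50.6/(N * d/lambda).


0.51 deg


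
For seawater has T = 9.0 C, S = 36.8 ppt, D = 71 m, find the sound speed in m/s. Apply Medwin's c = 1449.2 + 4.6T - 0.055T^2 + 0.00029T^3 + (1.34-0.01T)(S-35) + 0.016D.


c = 1449.2 + 4.6*9.0 - 0.055*9.0^2 + 0.00029*9.0^3 + (1.34 - 0.01*9.0)*(36.8 - 35) + 0.016*71 = 1489.74

1489.74 m/s


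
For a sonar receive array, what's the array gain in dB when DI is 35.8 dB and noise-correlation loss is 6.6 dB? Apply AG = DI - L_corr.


AG = DI - L_corr = 35.8 - 6.6 = 29.2

29.2 dB


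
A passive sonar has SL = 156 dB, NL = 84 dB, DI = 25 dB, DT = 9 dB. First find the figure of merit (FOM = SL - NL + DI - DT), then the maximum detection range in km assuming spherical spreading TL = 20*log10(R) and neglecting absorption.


Step 1: FOM = SL - NL + DI - DT = 156 - 84 + 25 - 9 = 88 dB
Step 2: at max range FOM = TL = 20*log10(R), so R = 10^(88/20) = 25118.86 m = 25.12 km

25.12 km


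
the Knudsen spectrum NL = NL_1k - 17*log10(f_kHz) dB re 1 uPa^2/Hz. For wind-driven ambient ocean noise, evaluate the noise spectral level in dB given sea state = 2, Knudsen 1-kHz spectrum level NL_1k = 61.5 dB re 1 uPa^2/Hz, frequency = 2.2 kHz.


NL = NL_1k - 17*log10(f_kHz) = 61.5 - 17*log10(2.2) = 61.5 - (5.82) = 55.68

55.68 dB


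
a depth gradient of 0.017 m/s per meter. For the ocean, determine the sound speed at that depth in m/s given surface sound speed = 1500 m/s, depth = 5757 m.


c = 1500 + 0.017 * 5757 = 1597.869

1597.869 m/s


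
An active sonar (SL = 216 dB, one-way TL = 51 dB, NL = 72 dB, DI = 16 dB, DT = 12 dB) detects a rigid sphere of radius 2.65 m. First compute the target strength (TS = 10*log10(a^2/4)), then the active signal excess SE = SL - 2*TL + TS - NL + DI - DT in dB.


Step 1: TS = 10*log10(2.65^2/4) = 2.44 dB
Step 2: SE = SL - 2*TL + TS - NL + DI - DT = 216 - 2*51 + (2.44) - 72 + 16 - 12 = 48.44

48.44 dB


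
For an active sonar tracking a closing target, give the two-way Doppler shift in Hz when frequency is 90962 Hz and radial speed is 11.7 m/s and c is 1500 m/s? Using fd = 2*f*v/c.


1419.01 Hz


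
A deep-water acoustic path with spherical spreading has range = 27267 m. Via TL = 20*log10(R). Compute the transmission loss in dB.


TL = 20*log10(27267) = 88.71

88.71 dB


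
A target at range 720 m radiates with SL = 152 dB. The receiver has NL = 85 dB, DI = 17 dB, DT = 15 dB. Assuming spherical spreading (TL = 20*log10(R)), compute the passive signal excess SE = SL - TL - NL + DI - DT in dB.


Step 1: TL = 20*log10(720) = 57.15 dB
Step 2: SE = 152 - 57.15 - 85 + 17 - 15 = 11.85

11.85 dB


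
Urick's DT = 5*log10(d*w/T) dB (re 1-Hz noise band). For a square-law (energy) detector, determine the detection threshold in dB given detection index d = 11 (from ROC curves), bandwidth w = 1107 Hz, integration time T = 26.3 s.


DT = 5*log10(d*w/T) = 5*log10(11 * 1107 / 26.3) = 5*log10(463.0) = 13.33

13.33 dB


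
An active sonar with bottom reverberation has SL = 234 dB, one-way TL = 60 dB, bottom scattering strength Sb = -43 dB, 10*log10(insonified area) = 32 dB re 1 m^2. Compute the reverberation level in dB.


RL = SL - 2*TL + Sb + 10*log10(A) = 234 - 2*60 + (-43) + 32 = 103

103 dB


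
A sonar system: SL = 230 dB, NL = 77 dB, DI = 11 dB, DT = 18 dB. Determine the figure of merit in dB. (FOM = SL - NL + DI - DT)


FOM = SL - NL + DI - DT = 230 - 77 + 11 - 18 = 146

146 dB


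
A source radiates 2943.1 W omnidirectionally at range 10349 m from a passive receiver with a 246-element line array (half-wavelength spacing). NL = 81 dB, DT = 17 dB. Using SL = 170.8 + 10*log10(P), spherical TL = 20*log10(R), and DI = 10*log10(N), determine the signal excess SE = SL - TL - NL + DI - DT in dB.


51.1 dB


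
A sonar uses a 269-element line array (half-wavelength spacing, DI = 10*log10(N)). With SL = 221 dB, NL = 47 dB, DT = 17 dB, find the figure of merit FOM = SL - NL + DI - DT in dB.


Step 1: DI = 10*log10(269) = 24.3 dB
Step 2: FOM = SL - NL + DI - DT = 221 - 47 + 24.3 - 17 = 181.3

181.3 dB


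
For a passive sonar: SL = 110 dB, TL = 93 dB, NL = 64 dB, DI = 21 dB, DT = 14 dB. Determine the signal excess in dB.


-40 dB


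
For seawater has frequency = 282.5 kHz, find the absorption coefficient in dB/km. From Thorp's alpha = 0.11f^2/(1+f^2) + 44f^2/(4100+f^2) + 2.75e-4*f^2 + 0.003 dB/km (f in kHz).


f^2 = 79806.25
alpha = 0.11*79806.25/(1+79806.25) + 44*79806.25/(4100+79806.25) + 2.75e-4*79806.25 + 0.003 = 63.91

63.91 dB/km


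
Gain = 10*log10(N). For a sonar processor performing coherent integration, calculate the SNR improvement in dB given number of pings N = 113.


Gain = 10*log10(113) = 20.53

20.53 dB


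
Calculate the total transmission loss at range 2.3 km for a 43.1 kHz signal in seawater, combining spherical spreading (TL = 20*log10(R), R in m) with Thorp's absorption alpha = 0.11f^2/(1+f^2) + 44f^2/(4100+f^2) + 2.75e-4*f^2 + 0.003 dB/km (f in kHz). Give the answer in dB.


Step 1 (Thorp): alpha = 0.11*1857.61/(1+1857.61) + 44*1857.61/(4100+1857.61) + 2.75e-4*1857.61 + 0.003 = 14.3432 dB/km
Step 2: TL_spread = 20*log10(2300) = 67.23 dB
Step 3: TL_abs = alpha*R = 14.3432 * 2.3 = 32.99 dB
Step 4: TL_total = 67.23 + 32.99 = 100.22

100.22 dB


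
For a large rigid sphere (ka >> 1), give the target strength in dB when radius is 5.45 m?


TS = 10*log10(5.45^2 / 4) = 10*log10(7.425625) = 8.71

8.71 dB


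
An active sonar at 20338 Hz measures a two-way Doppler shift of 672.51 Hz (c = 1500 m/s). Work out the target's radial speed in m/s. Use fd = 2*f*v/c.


24.8 m/s


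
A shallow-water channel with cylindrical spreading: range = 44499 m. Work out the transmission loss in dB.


TL = 10*log10(44499) = 46.48

46.48 dB


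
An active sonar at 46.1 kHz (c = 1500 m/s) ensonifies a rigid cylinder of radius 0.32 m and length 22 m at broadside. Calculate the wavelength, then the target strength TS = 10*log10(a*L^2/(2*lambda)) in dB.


Step 1: lambda = c/f = 1500/46100 = 0.03254 m
Step 2: TS = 10*log10(a*L^2/(2*lambda)) = 10*log10(0.32*22^2/(2*0.03254)) = 33.77

33.77 dB


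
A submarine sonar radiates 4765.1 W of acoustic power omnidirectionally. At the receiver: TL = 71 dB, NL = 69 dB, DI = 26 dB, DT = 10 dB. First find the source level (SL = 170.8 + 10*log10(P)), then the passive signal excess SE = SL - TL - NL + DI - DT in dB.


Step 1: SL = 170.8 + 10*log10(4765.1) = 207.58 dB
Step 2: SE = SL - TL - NL + DI - DT = 207.58 - 71 - 69 + 26 - 10 = 83.58

83.58 dB


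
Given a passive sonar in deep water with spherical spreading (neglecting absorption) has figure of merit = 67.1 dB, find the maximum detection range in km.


At max range FOM = TL, so 20*log10(R) = 67.1
R = 10^(67.1/20) = 2264.64 m = 2.26 km

2.26 km


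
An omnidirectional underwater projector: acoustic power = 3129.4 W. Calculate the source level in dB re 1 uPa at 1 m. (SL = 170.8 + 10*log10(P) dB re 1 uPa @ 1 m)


205.75 dB


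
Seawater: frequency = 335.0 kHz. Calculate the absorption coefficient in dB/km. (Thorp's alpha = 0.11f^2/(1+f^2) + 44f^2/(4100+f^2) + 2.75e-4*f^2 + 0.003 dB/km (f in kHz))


73.424 dB/km


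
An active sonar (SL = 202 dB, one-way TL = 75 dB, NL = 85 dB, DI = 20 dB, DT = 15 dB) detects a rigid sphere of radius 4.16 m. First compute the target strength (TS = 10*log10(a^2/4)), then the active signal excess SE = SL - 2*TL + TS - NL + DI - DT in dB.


Step 1: TS = 10*log10(4.16^2/4) = 6.36 dB
Step 2: SE = SL - 2*TL + TS - NL + DI - DT = 202 - 2*75 + (6.36) - 85 + 20 - 15 = -21.64

-21.64 dB


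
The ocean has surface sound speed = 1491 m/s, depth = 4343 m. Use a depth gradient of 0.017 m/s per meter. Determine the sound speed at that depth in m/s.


1564.831 m/s


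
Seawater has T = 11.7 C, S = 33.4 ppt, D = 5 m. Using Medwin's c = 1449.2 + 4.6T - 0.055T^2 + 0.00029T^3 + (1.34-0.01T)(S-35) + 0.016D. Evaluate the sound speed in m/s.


c = 1449.2 + 4.6*11.7 - 0.055*11.7^2 + 0.00029*11.7^3 + (1.34 - 0.01*11.7)*(33.4 - 35) + 0.016*5 = 1494.08

1494.08 m/s


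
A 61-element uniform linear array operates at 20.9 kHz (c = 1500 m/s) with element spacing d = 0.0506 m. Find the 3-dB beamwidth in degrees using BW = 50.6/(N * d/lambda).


Step 1: lambda = 1500/20900 = 0.07177 m
Step 2: d/lambda = 0.0506/0.07177 = 0.705
Step 3: BW = 50.6/(N * d/lambda) = 50.6/(61 * 0.705) = 1.18

1.18 deg


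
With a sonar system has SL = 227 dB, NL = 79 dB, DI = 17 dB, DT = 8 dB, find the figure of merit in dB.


FOM = SL - NL + DI - DT = 227 - 79 + 17 - 8 = 157

157 dB


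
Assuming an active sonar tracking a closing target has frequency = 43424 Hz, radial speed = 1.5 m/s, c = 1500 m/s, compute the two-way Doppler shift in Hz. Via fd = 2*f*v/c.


86.85 Hz


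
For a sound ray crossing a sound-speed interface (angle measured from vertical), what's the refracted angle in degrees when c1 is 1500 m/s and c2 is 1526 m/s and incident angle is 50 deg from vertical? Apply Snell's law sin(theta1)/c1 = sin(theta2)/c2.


51.2 deg


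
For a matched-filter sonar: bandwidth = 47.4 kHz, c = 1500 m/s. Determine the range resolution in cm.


dR = c/(2*BW) = 1500 / (2 * 47.4e3) = 0.0158 m = 1.58 cm

1.58 cm


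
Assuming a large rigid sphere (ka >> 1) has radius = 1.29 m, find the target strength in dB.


TS = 10*log10(1.29^2 / 4) = 10*log10(0.416025) = -3.81

-3.81 dB


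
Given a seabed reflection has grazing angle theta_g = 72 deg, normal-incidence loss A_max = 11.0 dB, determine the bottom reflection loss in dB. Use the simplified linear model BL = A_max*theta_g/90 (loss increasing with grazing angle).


8.8 dB


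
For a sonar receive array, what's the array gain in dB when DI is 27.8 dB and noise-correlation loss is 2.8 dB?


25.0 dB


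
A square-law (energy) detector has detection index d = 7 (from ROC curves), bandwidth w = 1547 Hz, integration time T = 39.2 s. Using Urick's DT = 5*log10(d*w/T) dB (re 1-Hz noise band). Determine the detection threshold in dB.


12.21 dB


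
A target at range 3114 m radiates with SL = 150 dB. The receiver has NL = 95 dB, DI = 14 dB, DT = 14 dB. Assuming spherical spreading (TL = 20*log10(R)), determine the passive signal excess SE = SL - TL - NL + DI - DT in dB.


Step 1: TL = 20*log10(3114) = 69.87 dB
Step 2: SE = 150 - 69.87 - 95 + 14 - 14 = -14.87

-14.87 dB


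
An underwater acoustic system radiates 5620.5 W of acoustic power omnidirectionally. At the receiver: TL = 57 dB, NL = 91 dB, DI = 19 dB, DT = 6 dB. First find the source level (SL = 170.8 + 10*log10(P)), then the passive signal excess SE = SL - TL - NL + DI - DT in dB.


Step 1: SL = 170.8 + 10*log10(5620.5) = 208.3 dB
Step 2: SE = SL - TL - NL + DI - DT = 208.3 - 57 - 91 + 19 - 6 = 73.3

73.3 dB


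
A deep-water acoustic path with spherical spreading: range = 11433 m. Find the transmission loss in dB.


81.16 dB


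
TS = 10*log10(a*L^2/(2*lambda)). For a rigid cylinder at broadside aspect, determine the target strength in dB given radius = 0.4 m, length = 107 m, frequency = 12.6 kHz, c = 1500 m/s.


42.84 dB


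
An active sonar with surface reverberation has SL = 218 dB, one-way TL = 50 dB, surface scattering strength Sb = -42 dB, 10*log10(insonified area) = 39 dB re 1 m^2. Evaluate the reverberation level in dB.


RL = SL - 2*TL + Sb + 10*log10(A) = 218 - 2*50 + (-42) + 39 = 115

115 dB


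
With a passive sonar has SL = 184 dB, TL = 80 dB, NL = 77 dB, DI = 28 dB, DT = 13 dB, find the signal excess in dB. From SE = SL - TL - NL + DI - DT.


SE = SL - TL - NL + DI - DT = 184 - 80 - 77 + 28 - 13 = 42

42 dB


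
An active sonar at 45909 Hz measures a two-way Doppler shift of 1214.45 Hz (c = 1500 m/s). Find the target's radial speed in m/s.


From fd = 2*f*v/c, v = c*fd/(2*f) = 1500 * 1214.45 / (2*45909) = 19.84

19.84 m/s


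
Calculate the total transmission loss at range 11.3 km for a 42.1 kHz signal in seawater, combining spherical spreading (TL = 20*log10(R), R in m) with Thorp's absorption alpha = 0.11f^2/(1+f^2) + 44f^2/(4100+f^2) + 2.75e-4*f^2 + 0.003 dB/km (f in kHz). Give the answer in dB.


Step 1 (Thorp): alpha = 0.11*1772.41/(1+1772.41) + 44*1772.41/(4100+1772.41) + 2.75e-4*1772.41 + 0.003 = 13.8804 dB/km
Step 2: TL_spread = 20*log10(11300) = 81.06 dB
Step 3: TL_abs = alpha*R = 13.8804 * 11.3 = 156.85 dB
Step 4: TL_total = 81.06 + 156.85 = 237.91

237.91 dB


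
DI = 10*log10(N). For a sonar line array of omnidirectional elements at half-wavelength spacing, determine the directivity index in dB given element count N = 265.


24.23 dB


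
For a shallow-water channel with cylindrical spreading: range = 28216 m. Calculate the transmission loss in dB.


44.5 dB


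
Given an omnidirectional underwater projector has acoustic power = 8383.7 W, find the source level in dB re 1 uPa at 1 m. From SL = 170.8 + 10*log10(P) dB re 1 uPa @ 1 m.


SL = 170.8 + 10*log10(8383.7) = 170.8 + 39.23 = 210.03

210.03 dB


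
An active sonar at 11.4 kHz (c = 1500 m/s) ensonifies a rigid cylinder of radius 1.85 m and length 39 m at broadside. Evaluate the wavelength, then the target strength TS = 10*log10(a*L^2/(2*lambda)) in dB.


Step 1: lambda = c/f = 1500/11400 = 0.13158 m
Step 2: TS = 10*log10(a*L^2/(2*lambda)) = 10*log10(1.85*39^2/(2*0.13158)) = 40.29

40.29 dB


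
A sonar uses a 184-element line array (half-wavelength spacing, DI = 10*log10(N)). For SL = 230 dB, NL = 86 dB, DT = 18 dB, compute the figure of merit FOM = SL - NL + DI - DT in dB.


148.65 dB


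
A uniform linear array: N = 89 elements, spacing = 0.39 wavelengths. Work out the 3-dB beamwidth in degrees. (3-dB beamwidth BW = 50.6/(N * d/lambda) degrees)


1.46 deg


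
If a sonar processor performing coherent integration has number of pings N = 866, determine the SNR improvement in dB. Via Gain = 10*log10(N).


Gain = 10*log10(866) = 29.38

29.38 dB


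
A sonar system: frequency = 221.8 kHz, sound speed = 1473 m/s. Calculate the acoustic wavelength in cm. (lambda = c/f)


lambda = c/f = 1473 / 221800 = 0.0066 m = 0.66 cm

0.66 cm


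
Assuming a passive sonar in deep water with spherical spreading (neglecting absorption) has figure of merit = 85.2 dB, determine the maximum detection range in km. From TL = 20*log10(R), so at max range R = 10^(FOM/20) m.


At max range FOM = TL, so 20*log10(R) = 85.2
R = 10^(85.2/20) = 18197.01 m = 18.2 km

18.2 km


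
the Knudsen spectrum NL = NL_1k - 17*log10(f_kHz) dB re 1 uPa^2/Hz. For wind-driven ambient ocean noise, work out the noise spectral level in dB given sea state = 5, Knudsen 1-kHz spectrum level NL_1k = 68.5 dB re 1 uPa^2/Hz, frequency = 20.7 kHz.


46.13 dB


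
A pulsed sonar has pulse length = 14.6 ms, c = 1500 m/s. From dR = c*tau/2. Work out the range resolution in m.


10.95 m


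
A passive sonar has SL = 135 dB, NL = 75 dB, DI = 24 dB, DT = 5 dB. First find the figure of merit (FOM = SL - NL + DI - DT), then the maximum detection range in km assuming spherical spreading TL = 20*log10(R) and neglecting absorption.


Step 1: FOM = SL - NL + DI - DT = 135 - 75 + 24 - 5 = 79 dB
Step 2: at max range FOM = TL = 20*log10(R), so R = 10^(79/20) = 8912.51 m = 8.91 km

8.91 km


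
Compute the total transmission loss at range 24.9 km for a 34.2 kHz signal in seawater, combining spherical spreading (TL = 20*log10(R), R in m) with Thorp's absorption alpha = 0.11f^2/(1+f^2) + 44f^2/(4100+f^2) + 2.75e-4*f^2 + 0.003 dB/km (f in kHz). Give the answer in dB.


Step 1 (Thorp): alpha = 0.11*1169.64/(1+1169.64) + 44*1169.64/(4100+1169.64) + 2.75e-4*1169.64 + 0.003 = 10.2007 dB/km
Step 2: TL_spread = 20*log10(24900) = 87.92 dB
Step 3: TL_abs = alpha*R = 10.2007 * 24.9 = 254.0 dB
Step 4: TL_total = 87.92 + 254.0 = 341.92

341.92 dB


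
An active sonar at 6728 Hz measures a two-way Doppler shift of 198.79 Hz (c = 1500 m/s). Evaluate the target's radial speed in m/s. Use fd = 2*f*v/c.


22.16 m/s


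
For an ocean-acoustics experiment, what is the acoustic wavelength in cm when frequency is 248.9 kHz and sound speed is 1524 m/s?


lambda = c/f = 1524 / 248900 = 0.0061 m = 0.61 cm

0.61 cm


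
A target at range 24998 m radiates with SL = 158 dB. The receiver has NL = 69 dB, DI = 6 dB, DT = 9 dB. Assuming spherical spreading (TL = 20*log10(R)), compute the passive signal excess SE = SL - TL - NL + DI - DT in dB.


Step 1: TL = 20*log10(24998) = 87.96 dB
Step 2: SE = 158 - 87.96 - 69 + 6 - 9 = -1.96

-1.96 dB
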